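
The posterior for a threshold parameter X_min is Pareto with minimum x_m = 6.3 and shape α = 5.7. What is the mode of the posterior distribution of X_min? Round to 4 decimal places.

6.3000

The Pareto density is strictly decreasing on [x_m, ∞), so the mode is x_m = 6.3000.
Mean = α·x_m/(α−1) = 5.7·6.3/4.7 = 7.6404.
This is the posterior mode — the MAP estimate.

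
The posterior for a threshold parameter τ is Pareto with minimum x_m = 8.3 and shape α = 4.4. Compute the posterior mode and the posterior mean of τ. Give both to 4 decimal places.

MAP = 8.3000, posterior mean = 10.7412

The Pareto density is strictly decreasing on [x_m, ∞), so the mode is x_m = 8.3000.
Mean = α·x_m/(α−1) = 4.4·8.3/3.4 = 10.7412.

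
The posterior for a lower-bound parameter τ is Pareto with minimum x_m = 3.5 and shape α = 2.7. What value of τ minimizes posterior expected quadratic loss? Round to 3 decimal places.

5.559

The Pareto density is strictly decreasing on [x_m, ∞), so the mode is x_m = 3.500.
Mean = α·x_m/(α−1) = 2.7·3.5/1.7 = 5.559.
Quadratic loss ⇒ the optimal estimator is the posterior mean.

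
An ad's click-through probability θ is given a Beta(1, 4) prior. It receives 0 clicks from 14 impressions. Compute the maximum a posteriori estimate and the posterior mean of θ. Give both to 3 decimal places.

Posterior: Beta(1+0, 4+14) = Beta(1, 18).
Since α = 1 ≤ 1 and β > 1, the Beta density is monotone decreasing on [0,1]; the mode is at 0.
Mean = 1/(1+18) = 0.053.

MAP: 0.000. Posterior mean: 0.053.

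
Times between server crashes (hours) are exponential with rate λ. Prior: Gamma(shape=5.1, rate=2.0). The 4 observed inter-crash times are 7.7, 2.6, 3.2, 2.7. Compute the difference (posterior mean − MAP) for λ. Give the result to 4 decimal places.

Σ times = 16.2. Posterior: Gamma(shape = 5.1+4 = 9.1, rate = 2.0+16.2 = 18.2).
Mode = (α−1)/β = 8.1/18.2 = 0.4451.
Mean = α/β = 9.1/18.2 = 0.5000.
Difference = 0.5000 − 0.4451 = 0.0549.
Right-skewed posterior ⇒ mode < mean.

0.0549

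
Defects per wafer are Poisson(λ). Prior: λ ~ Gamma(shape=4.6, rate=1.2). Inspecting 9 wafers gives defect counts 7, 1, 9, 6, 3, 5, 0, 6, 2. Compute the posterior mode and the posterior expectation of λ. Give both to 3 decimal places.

posterior mode = 4.176, posterior expectation = 4.275

Σ counts = 39. Posterior: Gamma(shape = 4.6+39 = 43.6, rate = 1.2+9 = 10.2).
Mode = (α−1)/β = 42.6/10.2 = 4.176.
Mean = α/β = 43.6/10.2 = 4.275.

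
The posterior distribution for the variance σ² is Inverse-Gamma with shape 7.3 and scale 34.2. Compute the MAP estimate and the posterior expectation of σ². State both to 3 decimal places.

Mode = β/(α+1) = 34.2/8.3 = 4.120.
Mean = β/(α−1) = 34.2/6.3 = 5.429.

MAP: 4.120. Posterior mean: 5.429.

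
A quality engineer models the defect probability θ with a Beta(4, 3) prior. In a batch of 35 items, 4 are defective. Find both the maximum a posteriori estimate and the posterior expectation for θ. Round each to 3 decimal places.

Posterior: Beta(4+4, 3+31) = Beta(8, 34).
Mode = (8−1)/(8+34−2) = 7/40 = 0.175.
Mean = 8/(8+34) = 8/42 = 0.190.

MAP: 0.175. Posterior mean: 0.190.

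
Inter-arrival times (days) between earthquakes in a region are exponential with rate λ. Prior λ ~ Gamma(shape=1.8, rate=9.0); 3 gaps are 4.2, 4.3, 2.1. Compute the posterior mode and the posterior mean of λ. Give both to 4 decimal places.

Σ times = 10.6. Posterior: Gamma(shape = 1.8+3 = 4.8, rate = 9.0+10.6 = 19.6).
Mode = (α−1)/β = 3.8/19.6 = 0.1939.
Mean = α/β = 4.8/19.6 = 0.2449.

MAP = 0.1939; posterior mean = 0.2449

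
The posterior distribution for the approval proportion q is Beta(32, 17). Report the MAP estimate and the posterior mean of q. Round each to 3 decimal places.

Mode = (32−1)/(32+17−2) = 31/47 = 0.660.
Mean = 32/(32+17) = 32/49 = 0.653.
The mean is pulled below the mode by the posterior's left skew.

MAP = 0.660, posterior mean = 0.653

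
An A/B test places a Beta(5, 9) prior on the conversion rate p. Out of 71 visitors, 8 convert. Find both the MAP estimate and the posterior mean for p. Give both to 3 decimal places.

MAP = 0.145; posterior mean = 0.153

Posterior: Beta(5+8, 9+63) = Beta(13, 72).
Mode = (13−1)/(13+72−2) = 12/83 = 0.145.
Mean = 13/(13+72) = 13/85 = 0.153.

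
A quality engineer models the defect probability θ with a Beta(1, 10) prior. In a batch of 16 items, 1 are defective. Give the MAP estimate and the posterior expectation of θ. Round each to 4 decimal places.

MAP = 0.0400; posterior mean = 0.0741

Posterior: Beta(1+1, 10+15) = Beta(2, 25).
Mode = (2−1)/(2+25−2) = 1/25 = 0.0400.
Mean = 2/(2+25) = 2/27 = 0.0741.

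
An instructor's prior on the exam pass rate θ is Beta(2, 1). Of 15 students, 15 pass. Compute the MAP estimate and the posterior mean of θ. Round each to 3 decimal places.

Posterior: Beta(2+15, 1+0) = Beta(17, 1).
Since β = 1 ≤ 1 and α > 1, the Beta density is monotone increasing on [0,1]; the mode is at 1.
Mean = 17/(17+1) = 0.944.

MAP = 1.000, posterior mean = 0.944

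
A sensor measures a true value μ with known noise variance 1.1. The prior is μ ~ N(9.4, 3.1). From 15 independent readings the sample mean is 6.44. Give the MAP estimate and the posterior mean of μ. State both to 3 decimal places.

μ_MAP = 6.508, E[μ|data] = 6.508

Posterior for μ is Normal. Precision-weighted mean: (1/3.1·9.4 + 15/1.1·6.44) / (1/3.1 + 15/1.1) = 6.508.
A Normal posterior is symmetric, so mode = mean.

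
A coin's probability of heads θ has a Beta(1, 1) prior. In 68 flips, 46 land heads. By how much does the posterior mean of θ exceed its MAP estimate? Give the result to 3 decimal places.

Posterior: Beta(1+46, 1+22) = Beta(47, 23).
Mode = (47−1)/(47+23−2) = 46/68 = 0.676.
With a flat prior the MAP equals the MLE, 46/68.
Mean = 47/(47+23) = 47/70 = 0.671.
Difference = 0.671 − 0.676 = -0.005.
The mean is pulled below the mode by the posterior's left skew.

-0.005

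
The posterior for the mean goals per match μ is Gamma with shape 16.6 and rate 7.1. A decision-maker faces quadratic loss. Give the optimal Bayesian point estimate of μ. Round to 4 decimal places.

2.3380

Mode = (α−1)/β = 15.6/7.1 = 2.1972.
Mean = α/β = 16.6/7.1 = 2.3380.
Quadratic loss ⇒ the optimal estimator is the posterior mean.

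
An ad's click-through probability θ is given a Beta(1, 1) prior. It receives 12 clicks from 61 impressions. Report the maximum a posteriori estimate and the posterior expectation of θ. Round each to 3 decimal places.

Posterior: Beta(1+12, 1+49) = Beta(13, 50).
Mode = (13−1)/(13+50−2) = 12/61 = 0.197.
With a flat prior the MAP equals the MLE, 12/61.
Mean = 13/(13+50) = 13/63 = 0.206.

MAP = 0.197, posterior mean = 0.206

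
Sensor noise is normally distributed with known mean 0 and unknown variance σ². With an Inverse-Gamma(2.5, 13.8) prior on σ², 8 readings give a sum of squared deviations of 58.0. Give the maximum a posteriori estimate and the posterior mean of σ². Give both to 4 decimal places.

maximum a posteriori estimate = 5.7067, posterior mean = 7.7818

Posterior: Inverse-Gamma(shape = 2.5+8/2 = 6.5, scale = 13.8+58.0/2 = 42.8).
Mode = β/(α+1) = 42.8/7.5 = 5.7067.
Mean = β/(α−1) = 42.8/5.5 = 7.7818.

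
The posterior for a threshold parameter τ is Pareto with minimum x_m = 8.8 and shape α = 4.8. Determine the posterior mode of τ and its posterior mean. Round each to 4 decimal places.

The Pareto density is strictly decreasing on [x_m, ∞), so the mode is x_m = 8.8000.
Mean = α·x_m/(α−1) = 4.8·8.8/3.8 = 11.1158.
Right-skewed posterior ⇒ mode < mean.

MAP = 8.8000; posterior mean = 11.1158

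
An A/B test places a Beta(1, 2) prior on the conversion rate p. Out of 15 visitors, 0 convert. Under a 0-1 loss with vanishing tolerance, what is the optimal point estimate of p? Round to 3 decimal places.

Posterior: Beta(1+0, 2+15) = Beta(1, 17).
Since α = 1 ≤ 1 and β > 1, the Beta density is monotone decreasing on [0,1]; the mode is at 0.
Mean = 1/(1+17) = 0.056.
This is the posterior mode — the MAP estimate.

0.000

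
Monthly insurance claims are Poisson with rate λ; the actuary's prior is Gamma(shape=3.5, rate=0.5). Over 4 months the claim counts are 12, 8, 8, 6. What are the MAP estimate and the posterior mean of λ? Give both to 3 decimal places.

Σ counts = 34. Posterior: Gamma(shape = 3.5+34 = 37.5, rate = 0.5+4 = 4.5).
Mode = (α−1)/β = 36.5/4.5 = 8.111.
Mean = α/β = 37.5/4.5 = 8.333.

MAP = 8.111, posterior mean = 8.333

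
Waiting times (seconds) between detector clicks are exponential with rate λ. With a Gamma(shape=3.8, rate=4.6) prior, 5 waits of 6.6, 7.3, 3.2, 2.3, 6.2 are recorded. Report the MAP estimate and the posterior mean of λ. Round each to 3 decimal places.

Σ times = 25.6. Posterior: Gamma(shape = 3.8+5 = 8.8, rate = 4.6+25.6 = 30.2).
Mode = (α−1)/β = 7.8/30.2 = 0.258.
Mean = α/β = 8.8/30.2 = 0.291.

MAP = 0.258; posterior mean = 0.291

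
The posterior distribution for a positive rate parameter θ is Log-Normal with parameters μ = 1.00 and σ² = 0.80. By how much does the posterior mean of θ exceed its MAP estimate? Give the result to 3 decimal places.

Mode = exp(μ − σ²) = exp(0.20) = 1.221.
Mean = exp(μ + σ²/2) = exp(1.400) = 4.055.
Difference = 4.055 − 1.221 = 2.834.
The mean is pulled above the mode by the posterior's right skew.

2.834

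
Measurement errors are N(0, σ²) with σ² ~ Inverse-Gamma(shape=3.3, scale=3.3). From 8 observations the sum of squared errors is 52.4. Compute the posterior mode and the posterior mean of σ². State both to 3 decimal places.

Posterior: Inverse-Gamma(shape = 3.3+8/2 = 7.3, scale = 3.3+52.4/2 = 29.5).
Mode = β/(α+1) = 29.5/8.3 = 3.554.
Mean = β/(α−1) = 29.5/6.3 = 4.683.
The mean is pulled above the mode by the posterior's right skew.

σ²_MAP = 3.554, E[σ²|data] = 4.683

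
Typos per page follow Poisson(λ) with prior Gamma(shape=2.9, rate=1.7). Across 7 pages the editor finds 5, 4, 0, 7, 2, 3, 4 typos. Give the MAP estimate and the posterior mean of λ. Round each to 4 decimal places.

Σ counts = 25. Posterior: Gamma(shape = 2.9+25 = 27.9, rate = 1.7+7 = 8.7).
Mode = (α−1)/β = 26.9/8.7 = 3.0920.
Mean = α/β = 27.9/8.7 = 3.2069.
The posterior is right-skewed, so the mean exceeds the mode.

λ_MAP = 3.0920, E[λ|data] = 3.2069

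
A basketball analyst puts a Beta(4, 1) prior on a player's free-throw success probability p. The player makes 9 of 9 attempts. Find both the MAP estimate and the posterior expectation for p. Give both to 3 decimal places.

MAP estimate = 1.000, posterior expectation = 0.929

Posterior: Beta(4+9, 1+0) = Beta(13, 1).
Since β = 1 ≤ 1 and α > 1, the Beta density is monotone increasing on [0,1]; the mode is at 1.
Mean = 13/(13+1) = 0.929.
Mode > mean: the posterior has a left tail.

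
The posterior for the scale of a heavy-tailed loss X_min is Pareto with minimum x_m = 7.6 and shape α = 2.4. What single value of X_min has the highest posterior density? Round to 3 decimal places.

The Pareto density is strictly decreasing on [x_m, ∞), so the mode is x_m = 7.600.
Mean = α·x_m/(α−1) = 2.4·7.6/1.4 = 13.029.
This is the posterior mode — the MAP estimate.

7.600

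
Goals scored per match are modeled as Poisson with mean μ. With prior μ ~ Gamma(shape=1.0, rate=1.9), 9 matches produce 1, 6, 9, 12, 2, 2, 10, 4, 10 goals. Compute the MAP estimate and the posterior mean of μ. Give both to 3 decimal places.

MAP = 5.138, posterior mean = 5.229

Σ counts = 56. Posterior: Gamma(shape = 1.0+56 = 57.0, rate = 1.9+9 = 10.9).
Mode = (α−1)/β = 56.0/10.9 = 5.138.
Mean = α/β = 57.0/10.9 = 5.229.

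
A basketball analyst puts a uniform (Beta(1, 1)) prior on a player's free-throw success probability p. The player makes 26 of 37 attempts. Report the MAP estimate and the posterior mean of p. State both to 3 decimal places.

Posterior: Beta(1+26, 1+11) = Beta(27, 12).
Mode = (27−1)/(27+12−2) = 26/37 = 0.703.
With a flat prior the MAP equals the MLE, 26/37.
Mean = 27/(27+12) = 27/39 = 0.692.

MAP estimate = 0.703, posterior mean = 0.692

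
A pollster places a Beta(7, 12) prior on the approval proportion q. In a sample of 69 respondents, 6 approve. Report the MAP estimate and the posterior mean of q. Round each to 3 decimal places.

MAP estimate = 0.140, posterior mean = 0.148

Posterior: Beta(7+6, 12+63) = Beta(13, 75).
Mode = (13−1)/(13+75−2) = 12/86 = 0.140.
Mean = 13/(13+75) = 13/88 = 0.148.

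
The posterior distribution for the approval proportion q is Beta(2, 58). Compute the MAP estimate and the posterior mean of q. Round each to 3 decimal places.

Mode = (2−1)/(2+58−2) = 1/58 = 0.017.
Mean = 2/(2+58) = 2/60 = 0.033.
Right-skewed posterior ⇒ mode < mean.

MAP estimate = 0.017, posterior mean = 0.033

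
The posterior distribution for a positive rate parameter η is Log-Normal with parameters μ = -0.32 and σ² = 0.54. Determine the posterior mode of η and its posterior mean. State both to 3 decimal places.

Mode = exp(μ − σ²) = exp(-0.86) = 0.423.
Mean = exp(μ + σ²/2) = exp(-0.050) = 0.951.
The posterior is right-skewed, so the mean exceeds the mode.

MAP: 0.423. Posterior mean: 0.951.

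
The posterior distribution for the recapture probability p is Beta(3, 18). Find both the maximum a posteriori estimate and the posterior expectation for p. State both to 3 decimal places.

Mode = (3−1)/(3+18−2) = 2/19 = 0.105.
Mean = 3/(3+18) = 3/21 = 0.143.

MAP = 0.105, posterior mean = 0.143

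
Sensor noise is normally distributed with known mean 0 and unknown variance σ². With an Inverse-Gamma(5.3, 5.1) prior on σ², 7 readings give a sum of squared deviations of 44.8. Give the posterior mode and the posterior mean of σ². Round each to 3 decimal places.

Posterior: Inverse-Gamma(shape = 5.3+7/2 = 8.8, scale = 5.1+44.8/2 = 27.5).
Mode = β/(α+1) = 27.5/9.8 = 2.806.
Mean = β/(α−1) = 27.5/7.8 = 3.526.

MAP: 2.806. Posterior mean: 3.526.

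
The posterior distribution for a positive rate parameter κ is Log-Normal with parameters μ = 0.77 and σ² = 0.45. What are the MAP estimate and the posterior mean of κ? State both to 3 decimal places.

MAP = 1.377; posterior mean = 2.705

Mode = exp(μ − σ²) = exp(0.32) = 1.377.
Mean = exp(μ + σ²/2) = exp(0.995) = 2.705.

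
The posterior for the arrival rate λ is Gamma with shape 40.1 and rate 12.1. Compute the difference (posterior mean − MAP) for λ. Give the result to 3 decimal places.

Mode = (α−1)/β = 39.1/12.1 = 3.231.
Mean = α/β = 40.1/12.1 = 3.314.
Difference = 3.314 − 3.231 = 0.083.

0.083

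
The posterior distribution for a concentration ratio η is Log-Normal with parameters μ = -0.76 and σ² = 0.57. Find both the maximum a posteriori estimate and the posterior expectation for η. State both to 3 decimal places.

MAP = 0.264; posterior mean = 0.622

Mode = exp(μ − σ²) = exp(-1.33) = 0.264.
Mean = exp(μ + σ²/2) = exp(-0.475) = 0.622.
Mean > mode: the posterior has a right tail.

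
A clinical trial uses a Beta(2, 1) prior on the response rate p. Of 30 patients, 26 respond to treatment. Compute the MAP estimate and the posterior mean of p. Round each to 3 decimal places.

Posterior: Beta(2+26, 1+4) = Beta(28, 5).
Mode = (28−1)/(28+5−2) = 27/31 = 0.871.
Mean = 28/(28+5) = 28/33 = 0.848.

p_MAP = 0.871, E[p|data] = 0.848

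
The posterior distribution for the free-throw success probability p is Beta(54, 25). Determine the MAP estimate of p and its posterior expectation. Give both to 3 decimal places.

MAP estimate = 0.688, posterior expectation = 0.684

Mode = (54−1)/(54+25−2) = 53/77 = 0.688.
Mean = 54/(54+25) = 54/79 = 0.684.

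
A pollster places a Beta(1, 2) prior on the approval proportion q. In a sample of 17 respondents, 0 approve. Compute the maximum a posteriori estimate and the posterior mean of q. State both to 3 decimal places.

MAP = 0.000; posterior mean = 0.050

Posterior: Beta(1+0, 2+17) = Beta(1, 19).
Since α = 1 ≤ 1 and β > 1, the Beta density is monotone decreasing on [0,1]; the mode is at 0.
Mean = 1/(1+19) = 0.050.
Right-skewed posterior ⇒ mode < mean.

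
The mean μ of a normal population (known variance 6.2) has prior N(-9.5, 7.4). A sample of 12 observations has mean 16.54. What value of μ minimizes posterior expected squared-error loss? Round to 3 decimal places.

14.841

Posterior for μ is Normal. Precision-weighted mean: (1/7.4·-9.5 + 12/6.2·16.54) / (1/7.4 + 12/6.2) = 14.841.
A Normal posterior is symmetric, so mode = mean.
Squared-error loss ⇒ the optimal estimator is the posterior mean.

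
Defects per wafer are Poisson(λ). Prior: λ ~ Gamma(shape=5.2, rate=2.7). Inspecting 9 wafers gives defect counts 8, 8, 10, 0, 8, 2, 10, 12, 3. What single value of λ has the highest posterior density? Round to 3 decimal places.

Σ counts = 61. Posterior: Gamma(shape = 5.2+61 = 66.2, rate = 2.7+9 = 11.7).
Mode = (α−1)/β = 65.2/11.7 = 5.573.
Mean = α/β = 66.2/11.7 = 5.658.
This is the posterior mode — the MAP estimate.

5.573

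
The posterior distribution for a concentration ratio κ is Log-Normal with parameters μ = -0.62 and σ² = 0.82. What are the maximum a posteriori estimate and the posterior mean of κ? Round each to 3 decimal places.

MAP = 0.237; posterior mean = 0.811

Mode = exp(μ − σ²) = exp(-1.44) = 0.237.
Mean = exp(μ + σ²/2) = exp(-0.210) = 0.811.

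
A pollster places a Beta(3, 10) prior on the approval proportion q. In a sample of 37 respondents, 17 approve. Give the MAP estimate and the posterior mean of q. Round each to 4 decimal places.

MAP: 0.3958. Posterior mean: 0.4000.

Posterior: Beta(3+17, 10+20) = Beta(20, 30).
Mode = (20−1)/(20+30−2) = 19/48 = 0.3958.
Mean = 20/(20+30) = 20/50 = 0.4000.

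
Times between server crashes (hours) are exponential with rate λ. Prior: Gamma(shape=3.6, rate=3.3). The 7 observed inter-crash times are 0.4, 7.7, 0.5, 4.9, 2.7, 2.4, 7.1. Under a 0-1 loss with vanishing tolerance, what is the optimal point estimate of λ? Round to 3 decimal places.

0.331

Σ times = 25.7. Posterior: Gamma(shape = 3.6+7 = 10.6, rate = 3.3+25.7 = 29.0).
Mode = (α−1)/β = 9.6/29.0 = 0.331.
Mean = α/β = 10.6/29.0 = 0.366.
This is the posterior mode — the MAP estimate.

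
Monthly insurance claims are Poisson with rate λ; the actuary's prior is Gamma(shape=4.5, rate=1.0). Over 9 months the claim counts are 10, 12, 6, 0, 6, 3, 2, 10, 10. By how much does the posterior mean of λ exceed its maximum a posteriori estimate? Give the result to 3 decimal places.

0.100

Σ counts = 59. Posterior: Gamma(shape = 4.5+59 = 63.5, rate = 1.0+9 = 10.0).
Mode = (α−1)/β = 62.5/10.0 = 6.250.
Mean = α/β = 63.5/10.0 = 6.350.
Difference = 6.350 − 6.250 = 0.100.
The mean is pulled above the mode by the posterior's right skew.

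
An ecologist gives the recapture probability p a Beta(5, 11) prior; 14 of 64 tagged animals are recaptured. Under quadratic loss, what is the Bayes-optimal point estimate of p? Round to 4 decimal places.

0.2375

Posterior: Beta(5+14, 11+50) = Beta(19, 61).
Mode = (19−1)/(19+61−2) = 18/78 = 0.2308.
Mean = 19/(19+61) = 19/80 = 0.2375.
Quadratic loss ⇒ the optimal estimator is the posterior mean.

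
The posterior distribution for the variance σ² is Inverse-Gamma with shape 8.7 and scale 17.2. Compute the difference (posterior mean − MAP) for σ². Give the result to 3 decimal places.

Mode = β/(α+1) = 17.2/9.7 = 1.773.
Mean = β/(α−1) = 17.2/7.7 = 2.234.
Difference = 2.234 − 1.773 = 0.461.
Mean > mode: the posterior has a right tail.

0.461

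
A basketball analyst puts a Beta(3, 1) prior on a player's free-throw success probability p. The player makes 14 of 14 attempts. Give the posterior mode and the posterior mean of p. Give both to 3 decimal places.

MAP = 1.000; posterior mean = 0.944

Posterior: Beta(3+14, 1+0) = Beta(17, 1).
Since β = 1 ≤ 1 and α > 1, the Beta density is monotone increasing on [0,1]; the mode is at 1.
Mean = 17/(17+1) = 0.944.
The posterior is left-skewed, so the mode exceeds the mean.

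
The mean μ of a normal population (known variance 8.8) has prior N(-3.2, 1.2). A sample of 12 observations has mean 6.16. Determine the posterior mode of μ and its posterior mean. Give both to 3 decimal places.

Posterior for μ is Normal. Precision-weighted mean: (1/1.2·-3.2 + 12/8.8·6.16) / (1/1.2 + 12/8.8) = 2.610.
A Normal posterior is symmetric, so mode = mean.

MAP: 2.610. Posterior mean: 2.610.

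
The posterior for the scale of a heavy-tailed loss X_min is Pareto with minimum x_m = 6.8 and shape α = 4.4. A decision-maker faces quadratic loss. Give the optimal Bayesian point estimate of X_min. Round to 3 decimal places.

The Pareto density is strictly decreasing on [x_m, ∞), so the mode is x_m = 6.800.
Mean = α·x_m/(α−1) = 4.4·6.8/3.4 = 8.800.
Quadratic loss ⇒ the optimal estimator is the posterior mean.

8.800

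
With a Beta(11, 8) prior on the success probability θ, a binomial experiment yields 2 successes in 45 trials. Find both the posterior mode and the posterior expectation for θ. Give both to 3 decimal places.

posterior mode = 0.194, posterior expectation = 0.203

Posterior: Beta(11+2, 8+43) = Beta(13, 51).
Mode = (13−1)/(13+51−2) = 12/62 = 0.194.
Mean = 13/(13+51) = 13/64 = 0.203.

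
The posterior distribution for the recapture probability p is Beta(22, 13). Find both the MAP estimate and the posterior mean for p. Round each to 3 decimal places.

Mode = (22−1)/(22+13−2) = 21/33 = 0.636.
Mean = 22/(22+13) = 22/35 = 0.629.
Mode > mean: the posterior has a left tail.

MAP: 0.636. Posterior mean: 0.629.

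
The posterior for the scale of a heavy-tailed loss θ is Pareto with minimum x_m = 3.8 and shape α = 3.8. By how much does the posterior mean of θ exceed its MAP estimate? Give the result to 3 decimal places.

1.357

The Pareto density is strictly decreasing on [x_m, ∞), so the mode is x_m = 3.800.
Mean = α·x_m/(α−1) = 3.8·3.8/2.8 = 5.157.
Difference = 5.157 − 3.800 = 1.357.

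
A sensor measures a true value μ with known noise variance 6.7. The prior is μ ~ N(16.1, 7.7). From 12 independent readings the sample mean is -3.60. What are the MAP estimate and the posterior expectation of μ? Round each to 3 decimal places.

Posterior for μ is Normal. Precision-weighted mean: (1/7.7·16.1 + 12/6.7·-3.60) / (1/7.7 + 12/6.7) = -2.268.
A Normal posterior is symmetric, so mode = mean.

MAP: -2.268. Posterior mean: -2.268.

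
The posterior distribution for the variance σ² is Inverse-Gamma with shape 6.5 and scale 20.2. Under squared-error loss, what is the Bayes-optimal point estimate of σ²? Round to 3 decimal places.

Mode = β/(α+1) = 20.2/7.5 = 2.693.
Mean = β/(α−1) = 20.2/5.5 = 3.673.
Squared-error loss ⇒ the optimal estimator is the posterior mean.

3.673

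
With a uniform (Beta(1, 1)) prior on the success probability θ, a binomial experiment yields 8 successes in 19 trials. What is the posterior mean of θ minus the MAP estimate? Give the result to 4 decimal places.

Posterior: Beta(1+8, 1+11) = Beta(9, 12).
Mode = (9−1)/(9+12−2) = 8/19 = 0.4211.
With a flat prior the MAP equals the MLE, 8/19.
Mean = 9/(9+12) = 9/21 = 0.4286.
Difference = 0.4286 − 0.4211 = 0.0075.

0.0075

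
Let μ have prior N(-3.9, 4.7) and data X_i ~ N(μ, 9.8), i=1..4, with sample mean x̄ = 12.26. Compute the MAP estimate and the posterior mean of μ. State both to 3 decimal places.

MAP = 6.723; posterior mean = 6.723

Posterior for μ is Normal. Precision-weighted mean: (1/4.7·-3.9 + 4/9.8·12.26) / (1/4.7 + 4/9.8) = 6.723.
A Normal posterior is symmetric, so mode = mean.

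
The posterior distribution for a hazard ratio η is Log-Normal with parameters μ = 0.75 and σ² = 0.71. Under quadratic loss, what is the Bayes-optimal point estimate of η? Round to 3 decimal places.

3.019

Mode = exp(μ − σ²) = exp(0.04) = 1.041.
Mean = exp(μ + σ²/2) = exp(1.105) = 3.019.
Quadratic loss ⇒ the optimal estimator is the posterior mean.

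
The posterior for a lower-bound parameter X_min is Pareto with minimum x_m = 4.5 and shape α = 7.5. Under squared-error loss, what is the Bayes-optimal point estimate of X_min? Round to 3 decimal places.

The Pareto density is strictly decreasing on [x_m, ∞), so the mode is x_m = 4.500.
Mean = α·x_m/(α−1) = 7.5·4.5/6.5 = 5.192.
Squared-error loss ⇒ the optimal estimator is the posterior mean.

5.192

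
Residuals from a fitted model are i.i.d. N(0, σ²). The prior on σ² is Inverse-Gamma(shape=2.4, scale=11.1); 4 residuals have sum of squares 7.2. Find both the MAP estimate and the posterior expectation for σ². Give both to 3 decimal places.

Posterior: Inverse-Gamma(shape = 2.4+4/2 = 4.4, scale = 11.1+7.2/2 = 14.7).
Mode = β/(α+1) = 14.7/5.4 = 2.722.
Mean = β/(α−1) = 14.7/3.4 = 4.324.
Right-skewed posterior ⇒ mode < mean.

MAP = 2.722, posterior mean = 4.324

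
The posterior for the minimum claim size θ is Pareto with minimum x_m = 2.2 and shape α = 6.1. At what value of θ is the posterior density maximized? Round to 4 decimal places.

The Pareto density is strictly decreasing on [x_m, ∞), so the mode is x_m = 2.2000.
Mean = α·x_m/(α−1) = 6.1·2.2/5.1 = 2.6314.
This is the posterior mode — the MAP estimate.

2.2000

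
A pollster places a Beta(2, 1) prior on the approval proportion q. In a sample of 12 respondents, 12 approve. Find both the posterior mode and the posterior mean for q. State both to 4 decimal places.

Posterior: Beta(2+12, 1+0) = Beta(14, 1).
Since β = 1 ≤ 1 and α > 1, the Beta density is monotone increasing on [0,1]; the mode is at 1.
Mean = 14/(14+1) = 0.9333.

q_MAP = 1.0000, E[q|data] = 0.9333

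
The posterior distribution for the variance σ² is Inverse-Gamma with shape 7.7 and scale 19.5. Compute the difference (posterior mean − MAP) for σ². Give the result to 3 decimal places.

0.669

Mode = β/(α+1) = 19.5/8.7 = 2.241.
Mean = β/(α−1) = 19.5/6.7 = 2.910.
Difference = 2.910 − 2.241 = 0.669.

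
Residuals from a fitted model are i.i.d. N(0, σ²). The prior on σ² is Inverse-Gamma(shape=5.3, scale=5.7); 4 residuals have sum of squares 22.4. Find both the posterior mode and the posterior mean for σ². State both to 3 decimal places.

MAP = 2.036, posterior mean = 2.683

Posterior: Inverse-Gamma(shape = 5.3+4/2 = 7.3, scale = 5.7+22.4/2 = 16.9).
Mode = β/(α+1) = 16.9/8.3 = 2.036.
Mean = β/(α−1) = 16.9/6.3 = 2.683.
Right-skewed posterior ⇒ mode < mean.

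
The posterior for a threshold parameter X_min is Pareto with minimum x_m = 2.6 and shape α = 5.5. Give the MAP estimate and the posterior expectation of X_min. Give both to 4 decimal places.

The Pareto density is strictly decreasing on [x_m, ∞), so the mode is x_m = 2.6000.
Mean = α·x_m/(α−1) = 5.5·2.6/4.5 = 3.1778.
The mean is pulled above the mode by the posterior's right skew.

MAP: 2.6000. Posterior mean: 3.1778.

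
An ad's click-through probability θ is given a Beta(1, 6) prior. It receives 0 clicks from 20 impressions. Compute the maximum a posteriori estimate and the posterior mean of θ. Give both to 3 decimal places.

Posterior: Beta(1+0, 6+20) = Beta(1, 26).
Since α = 1 ≤ 1 and β > 1, the Beta density is monotone decreasing on [0,1]; the mode is at 0.
Mean = 1/(1+26) = 0.037.

MAP: 0.000. Posterior mean: 0.037.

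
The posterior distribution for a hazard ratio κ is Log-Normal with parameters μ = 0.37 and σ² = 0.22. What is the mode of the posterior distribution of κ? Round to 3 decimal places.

1.162

Mode = exp(μ − σ²) = exp(0.15) = 1.162.
Mean = exp(μ + σ²/2) = exp(0.480) = 1.616.
This is the posterior mode — the MAP estimate.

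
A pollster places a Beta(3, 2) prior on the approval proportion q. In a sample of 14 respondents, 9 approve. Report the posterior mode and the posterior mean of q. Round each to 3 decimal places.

q_MAP = 0.647, E[q|data] = 0.632

Posterior: Beta(3+9, 2+5) = Beta(12, 7).
Mode = (12−1)/(12+7−2) = 11/17 = 0.647.
Mean = 12/(12+7) = 12/19 = 0.632.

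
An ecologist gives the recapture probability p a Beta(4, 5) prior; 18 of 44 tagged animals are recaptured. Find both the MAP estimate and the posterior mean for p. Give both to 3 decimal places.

MAP: 0.412. Posterior mean: 0.415.

Posterior: Beta(4+18, 5+26) = Beta(22, 31).
Mode = (22−1)/(22+31−2) = 21/51 = 0.412.
Mean = 22/(22+31) = 22/53 = 0.415.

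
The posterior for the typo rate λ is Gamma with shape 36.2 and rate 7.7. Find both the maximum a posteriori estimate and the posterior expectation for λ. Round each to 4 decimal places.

Mode = (α−1)/β = 35.2/7.7 = 4.5714.
Mean = α/β = 36.2/7.7 = 4.7013.
Mean > mode: the posterior has a right tail.

MAP = 4.5714; posterior mean = 4.7013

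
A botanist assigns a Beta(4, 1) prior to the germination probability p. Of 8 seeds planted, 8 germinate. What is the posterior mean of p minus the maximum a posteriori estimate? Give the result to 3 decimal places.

-0.077

Posterior: Beta(4+8, 1+0) = Beta(12, 1).
Since β = 1 ≤ 1 and α > 1, the Beta density is monotone increasing on [0,1]; the mode is at 1.
Mean = 12/(12+1) = 0.923.
Difference = 0.923 − 1.000 = -0.077.
The posterior is left-skewed, so the mode exceeds the mean.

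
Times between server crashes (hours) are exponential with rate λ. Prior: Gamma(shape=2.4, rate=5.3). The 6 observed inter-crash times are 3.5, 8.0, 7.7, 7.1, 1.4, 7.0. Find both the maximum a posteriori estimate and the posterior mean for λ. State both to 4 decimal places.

Σ times = 34.7. Posterior: Gamma(shape = 2.4+6 = 8.4, rate = 5.3+34.7 = 40.0).
Mode = (α−1)/β = 7.4/40.0 = 0.1850.
Mean = α/β = 8.4/40.0 = 0.2100.
Mean > mode: the posterior has a right tail.

MAP = 0.1850, posterior mean = 0.2100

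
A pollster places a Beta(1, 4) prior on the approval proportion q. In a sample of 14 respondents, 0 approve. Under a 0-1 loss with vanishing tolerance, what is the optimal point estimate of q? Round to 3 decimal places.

Posterior: Beta(1+0, 4+14) = Beta(1, 18).
Since α = 1 ≤ 1 and β > 1, the Beta density is monotone decreasing on [0,1]; the mode is at 0.
Mean = 1/(1+18) = 0.053.
This is the posterior mode — the MAP estimate.

0.000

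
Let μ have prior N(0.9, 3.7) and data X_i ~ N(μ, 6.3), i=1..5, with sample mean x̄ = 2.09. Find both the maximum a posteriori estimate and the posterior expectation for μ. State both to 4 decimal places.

μ_MAP = 1.7877, E[μ|data] = 1.7877

Posterior for μ is Normal. Precision-weighted mean: (1/3.7·0.9 + 5/6.3·2.09) / (1/3.7 + 5/6.3) = 1.7877.
A Normal posterior is symmetric, so mode = mean.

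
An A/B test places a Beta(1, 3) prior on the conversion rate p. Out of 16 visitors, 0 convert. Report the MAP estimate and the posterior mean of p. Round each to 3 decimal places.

Posterior: Beta(1+0, 3+16) = Beta(1, 19).
Since α = 1 ≤ 1 and β > 1, the Beta density is monotone decreasing on [0,1]; the mode is at 0.
Mean = 1/(1+19) = 0.050.

MAP = 0.000; posterior mean = 0.050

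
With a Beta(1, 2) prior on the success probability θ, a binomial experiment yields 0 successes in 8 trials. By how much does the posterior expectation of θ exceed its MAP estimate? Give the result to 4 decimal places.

Posterior: Beta(1+0, 2+8) = Beta(1, 10).
Since α = 1 ≤ 1 and β > 1, the Beta density is monotone decreasing on [0,1]; the mode is at 0.
Mean = 1/(1+10) = 0.0909.
Difference = 0.0909 − 0.0000 = 0.0909.
Mean > mode: the posterior has a right tail.

0.0909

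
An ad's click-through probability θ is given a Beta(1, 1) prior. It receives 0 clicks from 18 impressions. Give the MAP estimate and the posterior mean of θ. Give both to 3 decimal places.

Posterior: Beta(1+0, 1+18) = Beta(1, 19).
Since α = 1 ≤ 1 and β > 1, the Beta density is monotone decreasing on [0,1]; the mode is at 0.
Mean = 1/(1+19) = 0.050.

MAP estimate = 0.000, posterior mean = 0.050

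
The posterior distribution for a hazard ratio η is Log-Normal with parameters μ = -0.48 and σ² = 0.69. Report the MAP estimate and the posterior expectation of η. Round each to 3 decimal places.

Mode = exp(μ − σ²) = exp(-1.17) = 0.310.
Mean = exp(μ + σ²/2) = exp(-0.135) = 0.874.
Right-skewed posterior ⇒ mode < mean.

MAP estimate = 0.310, posterior expectation = 0.874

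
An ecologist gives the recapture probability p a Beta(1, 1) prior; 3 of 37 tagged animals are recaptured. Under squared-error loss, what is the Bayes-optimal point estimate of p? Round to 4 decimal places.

Posterior: Beta(1+3, 1+34) = Beta(4, 35).
Mode = (4−1)/(4+35−2) = 3/37 = 0.0811.
Mean = 4/(4+35) = 4/39 = 0.1026.
Squared-error loss ⇒ the optimal estimator is the posterior mean.

0.1026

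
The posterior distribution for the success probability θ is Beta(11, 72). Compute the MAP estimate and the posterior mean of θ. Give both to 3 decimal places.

MAP: 0.123. Posterior mean: 0.133.

Mode = (11−1)/(11+72−2) = 10/81 = 0.123.
Mean = 11/(11+72) = 11/83 = 0.133.
The mean is pulled above the mode by the posterior's right skew.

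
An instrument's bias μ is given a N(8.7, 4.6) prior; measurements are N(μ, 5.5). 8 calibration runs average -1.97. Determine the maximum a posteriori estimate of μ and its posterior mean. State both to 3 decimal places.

MAP = -0.583, posterior mean = -0.583

Posterior for μ is Normal. Precision-weighted mean: (1/4.6·8.7 + 8/5.5·-1.97) / (1/4.6 + 8/5.5) = -0.583.
A Normal posterior is symmetric, so mode = mean.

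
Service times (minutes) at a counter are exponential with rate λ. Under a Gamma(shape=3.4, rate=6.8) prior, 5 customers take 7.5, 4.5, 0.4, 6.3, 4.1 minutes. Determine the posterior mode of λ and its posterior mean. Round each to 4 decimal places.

Σ times = 22.8. Posterior: Gamma(shape = 3.4+5 = 8.4, rate = 6.8+22.8 = 29.6).
Mode = (α−1)/β = 7.4/29.6 = 0.2500.
Mean = α/β = 8.4/29.6 = 0.2838.
The mean is pulled above the mode by the posterior's right skew.

MAP: 0.2500. Posterior mean: 0.2838.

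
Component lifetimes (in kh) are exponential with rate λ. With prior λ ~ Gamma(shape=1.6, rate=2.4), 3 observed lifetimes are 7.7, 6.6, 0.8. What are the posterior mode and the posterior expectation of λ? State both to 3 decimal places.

MAP: 0.206. Posterior mean: 0.263.

Σ times = 15.1. Posterior: Gamma(shape = 1.6+3 = 4.6, rate = 2.4+15.1 = 17.5).
Mode = (α−1)/β = 3.6/17.5 = 0.206.
Mean = α/β = 4.6/17.5 = 0.263.
Right-skewed posterior ⇒ mode < mean.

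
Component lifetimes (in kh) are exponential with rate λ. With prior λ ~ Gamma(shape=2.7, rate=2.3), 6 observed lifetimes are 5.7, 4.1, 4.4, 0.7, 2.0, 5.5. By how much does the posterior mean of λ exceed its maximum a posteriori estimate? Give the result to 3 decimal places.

Σ times = 22.4. Posterior: Gamma(shape = 2.7+6 = 8.7, rate = 2.3+22.4 = 24.7).
Mode = (α−1)/β = 7.7/24.7 = 0.312.
Mean = α/β = 8.7/24.7 = 0.352.
Difference = 0.352 − 0.312 = 0.040.

0.040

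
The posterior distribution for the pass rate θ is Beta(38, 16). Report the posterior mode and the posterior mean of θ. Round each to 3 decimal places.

Mode = (38−1)/(38+16−2) = 37/52 = 0.712.
Mean = 38/(38+16) = 38/54 = 0.704.

MAP: 0.712. Posterior mean: 0.704.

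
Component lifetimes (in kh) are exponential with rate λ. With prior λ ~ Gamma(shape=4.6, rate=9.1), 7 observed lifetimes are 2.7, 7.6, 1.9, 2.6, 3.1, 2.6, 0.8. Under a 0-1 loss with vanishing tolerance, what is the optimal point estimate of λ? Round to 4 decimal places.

Σ times = 21.3. Posterior: Gamma(shape = 4.6+7 = 11.6, rate = 9.1+21.3 = 30.4).
Mode = (α−1)/β = 10.6/30.4 = 0.3487.
Mean = α/β = 11.6/30.4 = 0.3816.
This is the posterior mode — the MAP estimate.

0.3487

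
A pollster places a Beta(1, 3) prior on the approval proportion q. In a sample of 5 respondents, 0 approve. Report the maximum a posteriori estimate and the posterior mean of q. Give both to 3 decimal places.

MAP = 0.000, posterior mean = 0.111

Posterior: Beta(1+0, 3+5) = Beta(1, 8).
Since α = 1 ≤ 1 and β > 1, the Beta density is monotone decreasing on [0,1]; the mode is at 0.
Mean = 1/(1+8) = 0.111.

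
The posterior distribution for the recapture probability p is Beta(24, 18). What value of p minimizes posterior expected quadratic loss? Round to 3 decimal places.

0.571

Mode = (24−1)/(24+18−2) = 23/40 = 0.575.
Mean = 24/(24+18) = 24/42 = 0.571.
Quadratic loss ⇒ the optimal estimator is the posterior mean.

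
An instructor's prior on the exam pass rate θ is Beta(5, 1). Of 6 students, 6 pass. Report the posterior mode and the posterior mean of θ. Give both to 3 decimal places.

MAP = 1.000, posterior mean = 0.917

Posterior: Beta(5+6, 1+0) = Beta(11, 1).
Since β = 1 ≤ 1 and α > 1, the Beta density is monotone increasing on [0,1]; the mode is at 1.
Mean = 11/(11+1) = 0.917.
The posterior is left-skewed, so the mode exceeds the mean.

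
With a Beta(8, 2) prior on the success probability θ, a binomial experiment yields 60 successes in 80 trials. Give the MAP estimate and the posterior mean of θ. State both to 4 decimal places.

Posterior: Beta(8+60, 2+20) = Beta(68, 22).
Mode = (68−1)/(68+22−2) = 67/88 = 0.7614.
Mean = 68/(68+22) = 68/90 = 0.7556.
The mean is pulled below the mode by the posterior's left skew.

MAP = 0.7614; posterior mean = 0.7556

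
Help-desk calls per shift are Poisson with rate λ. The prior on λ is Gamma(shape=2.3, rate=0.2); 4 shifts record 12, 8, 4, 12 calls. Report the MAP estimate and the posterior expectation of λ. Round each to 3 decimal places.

Σ counts = 36. Posterior: Gamma(shape = 2.3+36 = 38.3, rate = 0.2+4 = 4.2).
Mode = (α−1)/β = 37.3/4.2 = 8.881.
Mean = α/β = 38.3/4.2 = 9.119.
Mean > mode: the posterior has a right tail.

MAP: 8.881. Posterior mean: 9.119.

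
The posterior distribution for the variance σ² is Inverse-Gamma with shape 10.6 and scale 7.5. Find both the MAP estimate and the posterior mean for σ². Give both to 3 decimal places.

Mode = β/(α+1) = 7.5/11.6 = 0.647.
Mean = β/(α−1) = 7.5/9.6 = 0.781.
Right-skewed posterior ⇒ mode < mean.

MAP = 0.647, posterior mean = 0.781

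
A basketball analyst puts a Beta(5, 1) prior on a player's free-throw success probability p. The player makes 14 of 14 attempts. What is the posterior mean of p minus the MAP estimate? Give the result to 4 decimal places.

Posterior: Beta(5+14, 1+0) = Beta(19, 1).
Since β = 1 ≤ 1 and α > 1, the Beta density is monotone increasing on [0,1]; the mode is at 1.
Mean = 19/(19+1) = 0.9500.
Difference = 0.9500 − 1.0000 = -0.0500.
Left-skewed posterior ⇒ mean < mode.

-0.0500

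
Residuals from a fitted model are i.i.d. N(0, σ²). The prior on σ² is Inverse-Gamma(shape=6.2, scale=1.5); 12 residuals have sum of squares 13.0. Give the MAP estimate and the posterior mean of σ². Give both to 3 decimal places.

Posterior: Inverse-Gamma(shape = 6.2+12/2 = 12.2, scale = 1.5+13.0/2 = 8.0).
Mode = β/(α+1) = 8.0/13.2 = 0.606.
Mean = β/(α−1) = 8.0/11.2 = 0.714.

MAP = 0.606; posterior mean = 0.714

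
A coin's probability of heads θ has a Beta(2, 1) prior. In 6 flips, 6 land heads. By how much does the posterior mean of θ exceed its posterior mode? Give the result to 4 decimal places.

Posterior: Beta(2+6, 1+0) = Beta(8, 1).
Since β = 1 ≤ 1 and α > 1, the Beta density is monotone increasing on [0,1]; the mode is at 1.
Mean = 8/(8+1) = 0.8889.
Difference = 0.8889 − 1.0000 = -0.1111.

-0.1111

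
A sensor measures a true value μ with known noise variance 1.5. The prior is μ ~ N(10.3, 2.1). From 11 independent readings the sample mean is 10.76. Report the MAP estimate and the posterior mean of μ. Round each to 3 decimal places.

Posterior for μ is Normal. Precision-weighted mean: (1/2.1·10.3 + 11/1.5·10.76) / (1/2.1 + 11/1.5) = 10.732.
A Normal posterior is symmetric, so mode = mean.

MAP = 10.732, posterior mean = 10.732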